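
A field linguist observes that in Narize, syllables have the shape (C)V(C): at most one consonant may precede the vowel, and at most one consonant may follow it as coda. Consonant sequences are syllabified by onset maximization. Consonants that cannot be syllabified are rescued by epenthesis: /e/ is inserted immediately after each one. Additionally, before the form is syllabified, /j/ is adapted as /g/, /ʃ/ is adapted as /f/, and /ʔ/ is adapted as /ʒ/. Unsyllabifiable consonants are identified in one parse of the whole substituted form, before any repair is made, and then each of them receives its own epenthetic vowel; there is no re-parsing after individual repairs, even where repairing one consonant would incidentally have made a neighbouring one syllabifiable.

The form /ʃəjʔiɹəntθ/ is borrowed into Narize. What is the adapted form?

fəgʒiɹənteθe

Substitution: /ʃ/ → /f/, /j/ → /g/, /ʔ/ → /ʒ/, giving /fəgʒiɹəntθ/.
The consonants /t/, /θ/ cannot be parsed into a legal (C)V(C) syllable (at most one coda consonant is licensed; onsets are limited to one consonant).
Each unlicensed consonant becomes the onset of a new syllable: /t/ → /te/, /θ/ → /θe/.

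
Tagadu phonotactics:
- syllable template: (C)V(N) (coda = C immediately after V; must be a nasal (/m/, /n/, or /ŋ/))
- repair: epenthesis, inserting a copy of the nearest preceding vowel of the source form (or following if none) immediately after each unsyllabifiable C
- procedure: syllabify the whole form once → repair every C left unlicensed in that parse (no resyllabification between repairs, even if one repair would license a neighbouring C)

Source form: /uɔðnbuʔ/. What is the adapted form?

The consonants /ð/, /n/, /ʔ/ cannot be parsed into a legal (C)V(N) syllable (only a nasal (/m/, /n/, or /ŋ/) is licensed in coda position; onsets are limited to one consonant).
Epenthesis after each stranded consonant: /ð/ → /ðɔ/, /n/ → /nɔ/, /ʔ/ → /ʔu/.

uɔðɔnɔbuʔu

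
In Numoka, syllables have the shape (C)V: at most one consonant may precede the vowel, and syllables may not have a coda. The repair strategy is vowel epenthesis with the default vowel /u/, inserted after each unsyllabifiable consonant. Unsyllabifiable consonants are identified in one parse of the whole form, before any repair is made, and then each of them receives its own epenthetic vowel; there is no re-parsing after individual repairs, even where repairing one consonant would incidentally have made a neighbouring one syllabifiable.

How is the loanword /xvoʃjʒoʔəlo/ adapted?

Syllabifying with onset maximization leaves /x/, /ʃ/, /j/ stranded (no codas are permitted; onsets are limited to one consonant).
Inserting the epenthetic vowel yields /x/ → /xu/, /ʃ/ → /ʃu/, /j/ → /ju/.

xuvoʃujuʒoʔəlo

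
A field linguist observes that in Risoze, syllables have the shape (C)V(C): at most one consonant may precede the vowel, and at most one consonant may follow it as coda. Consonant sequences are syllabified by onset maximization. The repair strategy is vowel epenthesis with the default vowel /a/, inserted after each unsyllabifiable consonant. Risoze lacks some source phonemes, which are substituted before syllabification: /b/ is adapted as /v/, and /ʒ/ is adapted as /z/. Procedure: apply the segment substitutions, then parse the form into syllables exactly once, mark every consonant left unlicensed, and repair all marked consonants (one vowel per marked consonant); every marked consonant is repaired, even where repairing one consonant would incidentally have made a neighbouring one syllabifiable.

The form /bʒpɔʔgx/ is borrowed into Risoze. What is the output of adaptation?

vazapɔʔgaxa

Substitution: /b/ → /v/, /ʒ/ → /z/, giving /vzpɔʔgx/.
Under (C)V(C), the unsyllabifiable consonants are /v/, /z/, /g/, /x/ (at most one coda consonant is licensed; onsets are limited to one consonant).
Epenthesis after each stranded consonant: /v/ → /va/, /z/ → /za/, /g/ → /ga/, /x/ → /xa/.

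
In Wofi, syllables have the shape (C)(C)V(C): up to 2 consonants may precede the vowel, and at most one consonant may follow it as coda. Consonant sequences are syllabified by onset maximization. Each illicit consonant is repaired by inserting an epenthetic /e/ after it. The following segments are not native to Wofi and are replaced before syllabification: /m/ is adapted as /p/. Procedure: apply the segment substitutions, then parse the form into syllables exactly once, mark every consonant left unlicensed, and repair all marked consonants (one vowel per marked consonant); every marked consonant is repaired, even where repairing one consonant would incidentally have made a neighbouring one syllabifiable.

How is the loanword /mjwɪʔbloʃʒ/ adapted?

Substitution: /m/ → /p/, giving /pjwɪʔbloʃʒ/.
The consonants /p/, /ʒ/ cannot be parsed into a legal (C)(C)V(C) syllable (at most one coda consonant is licensed; onsets may contain at most 2 consonants).
Epenthesis after each stranded consonant: /p/ → /pe/, /ʒ/ → /ʒe/.

pejwɪʔbloʃʒe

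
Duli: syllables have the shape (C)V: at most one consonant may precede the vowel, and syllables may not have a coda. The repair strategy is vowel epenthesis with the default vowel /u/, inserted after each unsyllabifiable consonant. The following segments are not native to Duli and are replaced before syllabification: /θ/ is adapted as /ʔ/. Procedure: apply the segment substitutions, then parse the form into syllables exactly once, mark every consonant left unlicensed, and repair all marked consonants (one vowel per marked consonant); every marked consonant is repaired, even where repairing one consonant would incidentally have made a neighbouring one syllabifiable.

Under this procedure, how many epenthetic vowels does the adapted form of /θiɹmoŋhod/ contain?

3

After substitution the input is /ʔiɹmoŋhod/.
The unsyllabifiable consonants are /ɹ/, /ŋ/, /d/; each receives one epenthetic vowel.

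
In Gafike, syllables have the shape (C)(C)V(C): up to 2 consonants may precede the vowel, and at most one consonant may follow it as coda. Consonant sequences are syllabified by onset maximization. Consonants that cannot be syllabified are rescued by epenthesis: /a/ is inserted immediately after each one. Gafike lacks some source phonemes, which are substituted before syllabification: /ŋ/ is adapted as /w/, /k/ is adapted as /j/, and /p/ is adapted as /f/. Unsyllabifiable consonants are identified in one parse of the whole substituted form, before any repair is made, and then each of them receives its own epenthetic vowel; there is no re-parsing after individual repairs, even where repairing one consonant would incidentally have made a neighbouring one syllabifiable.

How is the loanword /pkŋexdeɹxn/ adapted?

Substitution: /p/ → /f/, /k/ → /j/, /ŋ/ → /w/, giving /fjwexdeɹxn/.
The consonants /f/, /x/, /n/ cannot be parsed into a legal (C)(C)V(C) syllable (at most one coda consonant is licensed; onsets may contain at most 2 consonants).
Each unlicensed consonant becomes the onset of a new syllable: /f/ → /fa/, /x/ → /xa/, /n/ → /na/.

fajwexdeɹxana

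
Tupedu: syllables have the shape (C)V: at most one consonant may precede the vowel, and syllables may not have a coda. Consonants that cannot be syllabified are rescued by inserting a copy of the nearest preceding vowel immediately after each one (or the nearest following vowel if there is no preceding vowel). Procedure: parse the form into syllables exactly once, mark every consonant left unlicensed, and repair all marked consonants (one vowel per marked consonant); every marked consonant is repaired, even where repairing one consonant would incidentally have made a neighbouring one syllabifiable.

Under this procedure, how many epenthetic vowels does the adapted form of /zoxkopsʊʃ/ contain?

3

The unsyllabifiable consonants are /x/, /p/, /ʃ/; each receives one epenthetic vowel.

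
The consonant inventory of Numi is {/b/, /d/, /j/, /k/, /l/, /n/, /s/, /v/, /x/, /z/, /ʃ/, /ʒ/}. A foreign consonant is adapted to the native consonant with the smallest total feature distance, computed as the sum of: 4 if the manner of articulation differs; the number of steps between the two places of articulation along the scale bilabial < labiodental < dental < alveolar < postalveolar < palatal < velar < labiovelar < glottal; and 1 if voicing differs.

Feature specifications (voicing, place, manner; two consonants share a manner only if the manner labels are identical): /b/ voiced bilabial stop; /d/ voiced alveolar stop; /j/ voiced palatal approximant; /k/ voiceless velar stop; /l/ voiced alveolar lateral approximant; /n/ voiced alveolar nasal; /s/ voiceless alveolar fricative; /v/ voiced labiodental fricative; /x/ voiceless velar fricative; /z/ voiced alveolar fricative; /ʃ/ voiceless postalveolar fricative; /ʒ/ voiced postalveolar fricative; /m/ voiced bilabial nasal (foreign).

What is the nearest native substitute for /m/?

n

/n/ is closest: same manner (nasal), place distance 3 (bilabial→alveolar), same voicing; total 3. Next closest is /b/ at distance 4.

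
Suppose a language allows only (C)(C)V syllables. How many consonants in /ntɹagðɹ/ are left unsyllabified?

4

The consonants /n/, /g/, /ð/, /ɹ/ cannot be parsed into a legal (C)(C)V syllable (no codas are permitted; onsets may contain at most 2 consonants).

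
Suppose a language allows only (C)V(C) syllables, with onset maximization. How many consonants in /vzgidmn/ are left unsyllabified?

The consonants /v/, /z/, /m/, /n/ cannot be parsed into a legal (C)V(C) syllable (at most one coda consonant is licensed; onsets are limited to one consonant).

4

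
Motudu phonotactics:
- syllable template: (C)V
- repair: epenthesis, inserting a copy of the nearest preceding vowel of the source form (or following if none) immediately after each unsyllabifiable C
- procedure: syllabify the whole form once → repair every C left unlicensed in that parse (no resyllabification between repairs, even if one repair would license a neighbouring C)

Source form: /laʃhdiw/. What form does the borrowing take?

Under (C)V, the unsyllabifiable consonants are /ʃ/, /h/, /w/ (no codas are permitted; onsets are limited to one consonant).
Epenthesis after each stranded consonant: /ʃ/ → /ʃa/, /h/ → /ha/, /w/ → /wi/.

laʃahadiwi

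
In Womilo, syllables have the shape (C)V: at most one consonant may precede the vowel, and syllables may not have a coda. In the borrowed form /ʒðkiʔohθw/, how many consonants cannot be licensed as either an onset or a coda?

Syllabifying with onset maximization leaves /ʒ/, /ð/, /h/, /θ/, /w/ stranded (no codas are permitted; onsets are limited to one consonant).

5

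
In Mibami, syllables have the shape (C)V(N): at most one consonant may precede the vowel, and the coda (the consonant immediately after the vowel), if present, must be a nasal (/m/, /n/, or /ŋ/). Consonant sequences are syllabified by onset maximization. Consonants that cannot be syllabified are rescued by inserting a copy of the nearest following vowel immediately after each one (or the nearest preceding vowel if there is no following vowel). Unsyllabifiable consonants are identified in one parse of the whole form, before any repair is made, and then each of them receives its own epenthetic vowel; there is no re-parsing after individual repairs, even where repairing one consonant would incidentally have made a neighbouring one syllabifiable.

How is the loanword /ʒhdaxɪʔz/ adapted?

ʒahadaxɪʔɪzɪ

The consonants /ʒ/, /h/, /ʔ/, /z/ cannot be parsed into a legal (C)V(N) syllable (only a nasal (/m/, /n/, or /ŋ/) is licensed in coda position; onsets are limited to one consonant).
Inserting the epenthetic vowel yields /ʒ/ → /ʒa/, /h/ → /ha/, /ʔ/ → /ʔɪ/, /z/ → /zɪ/.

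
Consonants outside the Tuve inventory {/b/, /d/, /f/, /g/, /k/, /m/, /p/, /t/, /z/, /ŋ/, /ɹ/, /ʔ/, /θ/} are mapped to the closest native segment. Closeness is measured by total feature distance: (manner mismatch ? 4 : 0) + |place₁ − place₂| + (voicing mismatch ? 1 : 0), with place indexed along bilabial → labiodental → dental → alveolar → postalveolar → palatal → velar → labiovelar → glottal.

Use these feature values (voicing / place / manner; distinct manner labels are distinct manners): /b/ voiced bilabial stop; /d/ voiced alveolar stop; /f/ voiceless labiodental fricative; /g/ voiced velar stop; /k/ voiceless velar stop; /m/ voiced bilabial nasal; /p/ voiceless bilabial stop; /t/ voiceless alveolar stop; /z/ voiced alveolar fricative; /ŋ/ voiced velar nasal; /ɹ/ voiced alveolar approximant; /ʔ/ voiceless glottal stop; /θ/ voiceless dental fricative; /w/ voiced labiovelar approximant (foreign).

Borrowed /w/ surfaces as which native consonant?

/ɹ/ is closest: same manner (approximant), place distance 4 (labiovelar→alveolar), same voicing; total 4. Next closest is /g/ at distance 5.

ɹ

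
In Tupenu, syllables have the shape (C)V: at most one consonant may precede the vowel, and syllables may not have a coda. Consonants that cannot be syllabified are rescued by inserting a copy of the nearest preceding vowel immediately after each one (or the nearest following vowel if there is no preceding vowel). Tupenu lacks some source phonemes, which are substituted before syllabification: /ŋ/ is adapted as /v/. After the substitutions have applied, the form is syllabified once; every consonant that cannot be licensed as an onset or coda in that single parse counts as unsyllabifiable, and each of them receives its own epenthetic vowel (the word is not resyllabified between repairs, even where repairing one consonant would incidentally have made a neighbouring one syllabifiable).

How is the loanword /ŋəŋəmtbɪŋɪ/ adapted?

Substitution: /ŋ/ → /v/, giving /vəvəmtbɪvɪ/.
The consonants /m/, /t/ cannot be parsed into a legal (C)V syllable (no codas are permitted; onsets are limited to one consonant).
Inserting the epenthetic vowel yields /m/ → /mə/, /t/ → /tə/.

vəvəmətəbɪvɪ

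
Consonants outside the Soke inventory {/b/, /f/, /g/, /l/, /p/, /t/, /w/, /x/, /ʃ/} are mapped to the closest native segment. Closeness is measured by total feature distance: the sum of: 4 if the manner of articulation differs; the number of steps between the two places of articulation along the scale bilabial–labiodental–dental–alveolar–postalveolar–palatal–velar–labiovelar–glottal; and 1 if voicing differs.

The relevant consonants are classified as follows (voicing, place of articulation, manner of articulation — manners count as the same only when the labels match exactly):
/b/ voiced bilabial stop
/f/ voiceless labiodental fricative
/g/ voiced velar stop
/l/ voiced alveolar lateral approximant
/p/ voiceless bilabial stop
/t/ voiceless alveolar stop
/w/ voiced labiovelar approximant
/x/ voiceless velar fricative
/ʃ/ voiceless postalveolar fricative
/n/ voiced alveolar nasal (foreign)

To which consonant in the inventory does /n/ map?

/l/ is closest: manner differs (nasal→lateral approximant, +4), place distance 0 (alveolar→alveolar), same voicing; total 4. Next closest is /t/ at distance 5.

l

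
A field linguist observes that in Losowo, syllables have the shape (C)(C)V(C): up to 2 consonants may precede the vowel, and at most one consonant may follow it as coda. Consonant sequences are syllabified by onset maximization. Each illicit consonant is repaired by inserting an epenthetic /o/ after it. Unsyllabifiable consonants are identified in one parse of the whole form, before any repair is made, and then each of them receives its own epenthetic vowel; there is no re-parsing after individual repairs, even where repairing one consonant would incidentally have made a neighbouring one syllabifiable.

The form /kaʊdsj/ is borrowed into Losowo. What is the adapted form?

The consonants /s/, /j/ cannot be parsed into a legal (C)(C)V(C) syllable (at most one coda consonant is licensed; onsets may contain at most 2 consonants).
Epenthesis after each stranded consonant: /s/ → /so/, /j/ → /jo/.

kaʊdsojo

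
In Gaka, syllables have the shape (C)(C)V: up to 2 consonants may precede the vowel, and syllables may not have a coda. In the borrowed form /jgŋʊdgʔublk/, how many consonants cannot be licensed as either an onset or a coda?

5

Under (C)(C)V, the unsyllabifiable consonants are /j/, /d/, /b/, /l/, /k/ (no codas are permitted; onsets may contain at most 2 consonants).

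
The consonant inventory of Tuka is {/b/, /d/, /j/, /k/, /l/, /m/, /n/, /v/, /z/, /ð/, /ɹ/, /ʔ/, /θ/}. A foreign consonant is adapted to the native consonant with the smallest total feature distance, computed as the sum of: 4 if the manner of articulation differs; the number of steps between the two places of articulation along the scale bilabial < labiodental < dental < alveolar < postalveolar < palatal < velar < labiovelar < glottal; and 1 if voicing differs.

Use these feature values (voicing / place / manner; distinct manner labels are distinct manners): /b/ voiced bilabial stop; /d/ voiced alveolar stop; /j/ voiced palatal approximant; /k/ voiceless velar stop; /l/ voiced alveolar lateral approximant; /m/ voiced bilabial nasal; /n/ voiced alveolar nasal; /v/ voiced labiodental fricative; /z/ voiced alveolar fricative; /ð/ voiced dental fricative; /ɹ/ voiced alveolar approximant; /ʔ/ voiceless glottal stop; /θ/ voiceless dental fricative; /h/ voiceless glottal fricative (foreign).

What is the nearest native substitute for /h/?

ʔ

/ʔ/ is closest: manner differs (fricative→stop, +4), place distance 0 (glottal→glottal), same voicing; total 4. Next closest is /k/ at distance 6.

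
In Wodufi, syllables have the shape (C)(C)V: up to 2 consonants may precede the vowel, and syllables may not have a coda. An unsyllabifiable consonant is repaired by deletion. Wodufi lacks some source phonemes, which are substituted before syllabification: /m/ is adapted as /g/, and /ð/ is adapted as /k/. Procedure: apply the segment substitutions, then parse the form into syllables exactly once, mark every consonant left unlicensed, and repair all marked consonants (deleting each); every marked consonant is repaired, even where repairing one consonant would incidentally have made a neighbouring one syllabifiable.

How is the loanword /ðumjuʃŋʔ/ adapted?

Substitution: /ð/ → /k/, /m/ → /g/, giving /kugjuʃŋʔ/.
Syllabifying with onset maximization leaves /ʃ/, /ŋ/, /ʔ/ stranded (no codas are permitted; onsets may contain at most 2 consonants).
Deletion applies to /ʃ/, /ŋ/, /ʔ/.

kugju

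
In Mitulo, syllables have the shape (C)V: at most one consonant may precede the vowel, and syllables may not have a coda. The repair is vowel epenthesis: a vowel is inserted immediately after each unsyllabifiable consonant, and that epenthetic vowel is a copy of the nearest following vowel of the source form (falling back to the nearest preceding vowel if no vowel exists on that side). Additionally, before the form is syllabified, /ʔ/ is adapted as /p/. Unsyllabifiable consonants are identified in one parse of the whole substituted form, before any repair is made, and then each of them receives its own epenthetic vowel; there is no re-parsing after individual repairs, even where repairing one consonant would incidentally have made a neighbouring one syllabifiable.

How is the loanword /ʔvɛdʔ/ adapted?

Substitution: /ʔ/ → /p/, giving /pvɛdp/.
Under (C)V, the unsyllabifiable consonants are /p/, /d/, /p/ (no codas are permitted; onsets are limited to one consonant).
Each unlicensed consonant becomes the onset of a new syllable: /p/ → /pɛ/, /d/ → /dɛ/, /p/ → /pɛ/.

pɛvɛdɛpɛ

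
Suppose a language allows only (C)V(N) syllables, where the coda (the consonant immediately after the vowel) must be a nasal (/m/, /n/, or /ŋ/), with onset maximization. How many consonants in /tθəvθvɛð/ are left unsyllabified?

The consonants /t/, /v/, /θ/, /ð/ cannot be parsed into a legal (C)V(N) syllable (only a nasal (/m/, /n/, or /ŋ/) is licensed in coda position; onsets are limited to one consonant).

4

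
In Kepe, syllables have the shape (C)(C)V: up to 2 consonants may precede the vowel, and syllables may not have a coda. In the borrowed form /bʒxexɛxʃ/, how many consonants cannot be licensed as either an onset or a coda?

3

Under (C)(C)V, the unsyllabifiable consonants are /b/, /x/, /ʃ/ (no codas are permitted; onsets may contain at most 2 consonants).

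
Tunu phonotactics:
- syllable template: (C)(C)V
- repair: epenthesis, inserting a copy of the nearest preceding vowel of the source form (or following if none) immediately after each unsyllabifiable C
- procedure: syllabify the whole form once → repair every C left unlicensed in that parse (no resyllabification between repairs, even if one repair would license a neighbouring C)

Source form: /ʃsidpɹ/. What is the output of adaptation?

ʃsidipiɹi

Syllabifying with onset maximization leaves /d/, /p/, /ɹ/ stranded (no codas are permitted; onsets may contain at most 2 consonants).
Inserting the epenthetic vowel yields /d/ → /di/, /p/ → /pi/, /ɹ/ → /ɹi/.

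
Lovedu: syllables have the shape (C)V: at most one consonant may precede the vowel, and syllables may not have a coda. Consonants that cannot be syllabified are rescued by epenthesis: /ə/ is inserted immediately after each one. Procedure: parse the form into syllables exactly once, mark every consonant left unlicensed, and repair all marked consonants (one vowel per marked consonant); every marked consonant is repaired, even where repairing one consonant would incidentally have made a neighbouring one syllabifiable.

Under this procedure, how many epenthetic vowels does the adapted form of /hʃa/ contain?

1

The unsyllabifiable consonants are /h/; each receives one epenthetic vowel.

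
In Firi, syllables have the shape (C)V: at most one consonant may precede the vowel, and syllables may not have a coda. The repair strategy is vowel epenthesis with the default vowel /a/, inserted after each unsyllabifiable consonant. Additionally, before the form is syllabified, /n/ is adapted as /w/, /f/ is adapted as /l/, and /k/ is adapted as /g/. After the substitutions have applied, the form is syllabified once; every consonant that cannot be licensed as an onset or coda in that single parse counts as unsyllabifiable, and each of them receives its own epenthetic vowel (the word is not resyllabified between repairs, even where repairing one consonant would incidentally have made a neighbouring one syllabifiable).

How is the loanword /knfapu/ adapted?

gawalapu

Substitution: /k/ → /g/, /n/ → /w/, /f/ → /l/, giving /gwlapu/.
The consonants /g/, /w/ cannot be parsed into a legal (C)V syllable (no codas are permitted; onsets are limited to one consonant).
Inserting the epenthetic vowel yields /g/ → /ga/, /w/ → /wa/.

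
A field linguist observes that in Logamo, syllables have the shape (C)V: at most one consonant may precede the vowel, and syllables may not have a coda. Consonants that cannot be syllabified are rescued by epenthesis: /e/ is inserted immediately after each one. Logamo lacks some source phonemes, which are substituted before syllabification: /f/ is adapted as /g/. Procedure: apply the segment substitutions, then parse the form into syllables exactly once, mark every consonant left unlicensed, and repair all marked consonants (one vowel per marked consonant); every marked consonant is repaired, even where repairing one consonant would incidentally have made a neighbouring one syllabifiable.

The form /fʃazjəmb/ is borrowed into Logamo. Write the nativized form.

geʃazejəmebe

Substitution: /f/ → /g/, giving /gʃazjəmb/.
Syllabifying with onset maximization leaves /g/, /z/, /m/, /b/ stranded (no codas are permitted; onsets are limited to one consonant).
Epenthesis after each stranded consonant: /g/ → /ge/, /z/ → /ze/, /m/ → /me/, /b/ → /be/.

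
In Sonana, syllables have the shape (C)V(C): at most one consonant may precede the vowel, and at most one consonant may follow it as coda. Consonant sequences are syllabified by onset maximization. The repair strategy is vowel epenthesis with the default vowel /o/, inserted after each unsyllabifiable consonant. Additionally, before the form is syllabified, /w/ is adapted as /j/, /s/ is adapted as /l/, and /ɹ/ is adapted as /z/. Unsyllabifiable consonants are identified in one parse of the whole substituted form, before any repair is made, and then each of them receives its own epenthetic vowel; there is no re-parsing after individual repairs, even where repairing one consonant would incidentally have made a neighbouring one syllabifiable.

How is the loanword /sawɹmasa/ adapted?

lajzomala

Substitution: /s/ → /l/, /w/ → /j/, /ɹ/ → /z/, giving /lajzmala/.
Syllabifying with onset maximization leaves /z/ stranded (at most one coda consonant is licensed; onsets are limited to one consonant).
Epenthesis after each stranded consonant: /z/ → /zo/.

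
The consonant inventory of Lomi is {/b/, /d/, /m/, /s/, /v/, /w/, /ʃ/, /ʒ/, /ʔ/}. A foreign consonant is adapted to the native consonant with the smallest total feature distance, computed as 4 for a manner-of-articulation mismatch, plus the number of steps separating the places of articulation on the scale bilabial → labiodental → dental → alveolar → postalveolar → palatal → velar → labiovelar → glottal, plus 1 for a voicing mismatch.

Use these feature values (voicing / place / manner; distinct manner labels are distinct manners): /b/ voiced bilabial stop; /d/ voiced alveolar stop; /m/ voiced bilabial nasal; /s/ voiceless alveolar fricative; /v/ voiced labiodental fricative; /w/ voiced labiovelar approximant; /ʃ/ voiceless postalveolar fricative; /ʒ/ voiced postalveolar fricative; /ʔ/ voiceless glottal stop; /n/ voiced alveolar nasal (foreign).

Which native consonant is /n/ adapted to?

m

/m/ is closest: same manner (nasal), place distance 3 (alveolar→bilabial), same voicing; total 3. Next closest is /d/ at distance 4.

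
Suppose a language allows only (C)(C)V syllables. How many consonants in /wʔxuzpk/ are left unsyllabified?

4

Under (C)(C)V, the unsyllabifiable consonants are /w/, /z/, /p/, /k/ (no codas are permitted; onsets may contain at most 2 consonants).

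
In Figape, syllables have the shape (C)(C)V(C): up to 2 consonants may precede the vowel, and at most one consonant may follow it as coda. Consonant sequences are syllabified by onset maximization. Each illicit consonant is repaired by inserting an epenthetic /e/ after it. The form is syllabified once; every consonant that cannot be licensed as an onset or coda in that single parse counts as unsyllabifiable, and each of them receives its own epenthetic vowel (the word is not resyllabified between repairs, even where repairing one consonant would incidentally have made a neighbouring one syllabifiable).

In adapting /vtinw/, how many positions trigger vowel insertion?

1

The unsyllabifiable consonants are /w/; each receives one epenthetic vowel.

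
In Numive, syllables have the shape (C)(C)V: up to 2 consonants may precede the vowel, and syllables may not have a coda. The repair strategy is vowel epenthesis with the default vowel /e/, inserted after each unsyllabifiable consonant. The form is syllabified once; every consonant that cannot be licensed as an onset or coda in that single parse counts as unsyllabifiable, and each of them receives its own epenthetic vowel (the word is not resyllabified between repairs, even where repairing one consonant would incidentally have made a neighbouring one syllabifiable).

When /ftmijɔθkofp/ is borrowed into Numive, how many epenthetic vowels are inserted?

The unsyllabifiable consonants are /f/, /f/, /p/; each receives one epenthetic vowel.

3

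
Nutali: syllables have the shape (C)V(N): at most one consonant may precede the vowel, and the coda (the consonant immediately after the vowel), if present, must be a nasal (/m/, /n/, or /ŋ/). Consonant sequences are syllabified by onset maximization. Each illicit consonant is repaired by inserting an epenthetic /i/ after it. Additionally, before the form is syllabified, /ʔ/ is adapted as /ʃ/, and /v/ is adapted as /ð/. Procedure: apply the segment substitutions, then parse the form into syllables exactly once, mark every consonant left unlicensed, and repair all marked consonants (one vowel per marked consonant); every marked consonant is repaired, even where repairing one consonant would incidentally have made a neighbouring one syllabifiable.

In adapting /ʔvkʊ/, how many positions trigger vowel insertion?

2

After substitution the input is /ʃðkʊ/.
The unsyllabifiable consonants are /ʃ/, /ð/; each receives one epenthetic vowel.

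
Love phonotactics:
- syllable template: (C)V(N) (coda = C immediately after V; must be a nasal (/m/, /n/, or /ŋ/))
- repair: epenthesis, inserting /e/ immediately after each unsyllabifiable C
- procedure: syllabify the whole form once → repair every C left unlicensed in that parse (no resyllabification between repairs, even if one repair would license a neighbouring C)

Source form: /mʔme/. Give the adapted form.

meʔeme

Syllabifying with onset maximization leaves /m/, /ʔ/ stranded (only a nasal (/m/, /n/, or /ŋ/) is licensed in coda position; onsets are limited to one consonant).
Inserting the epenthetic vowel yields /m/ → /me/, /ʔ/ → /ʔe/.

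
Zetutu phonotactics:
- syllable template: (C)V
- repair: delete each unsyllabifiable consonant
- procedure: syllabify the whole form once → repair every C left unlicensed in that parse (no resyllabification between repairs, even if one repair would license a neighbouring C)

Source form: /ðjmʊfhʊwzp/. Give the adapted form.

Under (C)V, the unsyllabifiable consonants are /ð/, /j/, /f/, /w/, /z/, /p/ (no codas are permitted; onsets are limited to one consonant).
Each unlicensed consonant is deleted: /ð/, /j/, /f/, /w/, /z/, /p/.

mʊhʊ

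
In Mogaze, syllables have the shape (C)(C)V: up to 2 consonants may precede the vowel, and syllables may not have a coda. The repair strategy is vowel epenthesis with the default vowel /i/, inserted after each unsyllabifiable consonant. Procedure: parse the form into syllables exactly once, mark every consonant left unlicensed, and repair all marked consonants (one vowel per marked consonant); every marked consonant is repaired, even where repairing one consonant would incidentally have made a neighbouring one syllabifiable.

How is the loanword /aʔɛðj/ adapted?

The consonants /ð/, /j/ cannot be parsed into a legal (C)(C)V syllable (no codas are permitted; onsets may contain at most 2 consonants).
Each unlicensed consonant becomes the onset of a new syllable: /ð/ → /ði/, /j/ → /ji/.

aʔɛðiji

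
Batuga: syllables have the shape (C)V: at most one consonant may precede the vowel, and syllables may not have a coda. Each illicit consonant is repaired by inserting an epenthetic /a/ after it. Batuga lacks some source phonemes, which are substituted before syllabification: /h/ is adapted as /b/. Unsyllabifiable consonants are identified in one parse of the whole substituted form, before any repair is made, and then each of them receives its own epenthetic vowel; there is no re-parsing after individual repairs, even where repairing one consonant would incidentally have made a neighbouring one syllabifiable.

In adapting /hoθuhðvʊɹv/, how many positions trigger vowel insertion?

4

After substitution the input is /boθubðvʊɹv/.
The unsyllabifiable consonants are /b/, /ð/, /ɹ/, /v/; each receives one epenthetic vowel.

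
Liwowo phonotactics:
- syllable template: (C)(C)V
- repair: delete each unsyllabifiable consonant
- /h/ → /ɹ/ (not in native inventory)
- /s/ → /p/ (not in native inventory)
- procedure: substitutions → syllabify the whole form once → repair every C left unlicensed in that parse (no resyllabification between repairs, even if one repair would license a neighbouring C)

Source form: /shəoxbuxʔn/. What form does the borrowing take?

Substitution: /s/ → /p/, /h/ → /ɹ/, giving /pɹəoxbuxʔn/.
Syllabifying with onset maximization leaves /x/, /ʔ/, /n/ stranded (no codas are permitted; onsets may contain at most 2 consonants).
Deleting the stranded consonants removes /x/, /ʔ/, /n/.

pɹəoxbu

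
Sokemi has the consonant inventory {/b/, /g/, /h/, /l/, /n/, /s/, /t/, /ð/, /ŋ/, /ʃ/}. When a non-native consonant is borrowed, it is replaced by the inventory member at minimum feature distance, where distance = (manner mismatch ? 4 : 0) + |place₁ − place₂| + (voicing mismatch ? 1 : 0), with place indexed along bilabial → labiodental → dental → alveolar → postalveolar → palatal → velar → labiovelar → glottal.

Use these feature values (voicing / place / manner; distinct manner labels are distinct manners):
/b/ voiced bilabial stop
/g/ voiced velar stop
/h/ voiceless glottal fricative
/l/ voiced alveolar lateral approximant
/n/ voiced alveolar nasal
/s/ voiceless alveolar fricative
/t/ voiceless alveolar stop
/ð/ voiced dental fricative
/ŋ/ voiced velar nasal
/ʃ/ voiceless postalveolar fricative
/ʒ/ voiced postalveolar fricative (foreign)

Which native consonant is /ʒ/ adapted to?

ʃ

/ʃ/ is closest: same manner (fricative), place distance 0 (postalveolar→postalveolar), voicing differs (+1); total 1. Next closest is /s/ at distance 2.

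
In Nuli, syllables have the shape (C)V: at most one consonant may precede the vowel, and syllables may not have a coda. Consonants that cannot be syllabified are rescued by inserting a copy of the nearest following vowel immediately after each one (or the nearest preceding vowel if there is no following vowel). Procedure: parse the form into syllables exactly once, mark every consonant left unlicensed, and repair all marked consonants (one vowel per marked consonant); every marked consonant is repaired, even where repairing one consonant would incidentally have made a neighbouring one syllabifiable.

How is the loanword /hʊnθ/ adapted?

Under (C)V, the unsyllabifiable consonants are /n/, /θ/ (no codas are permitted; onsets are limited to one consonant).
Each unlicensed consonant becomes the onset of a new syllable: /n/ → /nʊ/, /θ/ → /θʊ/.

hʊnʊθʊ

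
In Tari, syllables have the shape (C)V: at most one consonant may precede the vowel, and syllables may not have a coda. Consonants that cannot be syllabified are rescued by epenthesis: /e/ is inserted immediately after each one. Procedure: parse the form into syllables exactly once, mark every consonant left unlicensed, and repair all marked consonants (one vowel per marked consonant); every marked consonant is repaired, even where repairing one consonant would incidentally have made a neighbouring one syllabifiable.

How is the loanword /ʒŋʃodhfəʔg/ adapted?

Syllabifying with onset maximization leaves /ʒ/, /ŋ/, /d/, /h/, /ʔ/, /g/ stranded (no codas are permitted; onsets are limited to one consonant).
Inserting the epenthetic vowel yields /ʒ/ → /ʒe/, /ŋ/ → /ŋe/, /d/ → /de/, /h/ → /he/, /ʔ/ → /ʔe/, /g/ → /ge/.

ʒeŋeʃodehefəʔege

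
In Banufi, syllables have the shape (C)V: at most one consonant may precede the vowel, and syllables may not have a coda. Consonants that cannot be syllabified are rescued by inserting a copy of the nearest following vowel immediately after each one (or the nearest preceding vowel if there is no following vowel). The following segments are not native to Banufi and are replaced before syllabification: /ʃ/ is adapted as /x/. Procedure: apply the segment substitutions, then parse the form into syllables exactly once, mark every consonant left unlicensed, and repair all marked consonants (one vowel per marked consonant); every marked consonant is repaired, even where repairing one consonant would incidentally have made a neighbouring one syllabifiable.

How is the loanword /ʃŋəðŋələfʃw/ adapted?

xəŋəðəŋələfəxəwə

Substitution: /ʃ/ → /x/, giving /xŋəðŋələfxw/.
The consonants /x/, /ð/, /f/, /x/, /w/ cannot be parsed into a legal (C)V syllable (no codas are permitted; onsets are limited to one consonant).
Inserting the epenthetic vowel yields /x/ → /xə/, /ð/ → /ðə/, /f/ → /fə/, /x/ → /xə/, /w/ → /wə/.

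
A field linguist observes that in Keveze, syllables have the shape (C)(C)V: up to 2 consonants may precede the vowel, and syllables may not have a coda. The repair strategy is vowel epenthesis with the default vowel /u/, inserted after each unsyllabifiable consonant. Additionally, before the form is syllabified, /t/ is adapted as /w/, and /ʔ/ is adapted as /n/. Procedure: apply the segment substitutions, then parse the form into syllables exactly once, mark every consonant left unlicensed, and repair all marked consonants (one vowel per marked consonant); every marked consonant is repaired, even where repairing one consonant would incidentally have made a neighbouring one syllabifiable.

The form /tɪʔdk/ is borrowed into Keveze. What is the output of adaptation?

Substitution: /t/ → /w/, /ʔ/ → /n/, giving /wɪndk/.
Syllabifying with onset maximization leaves /n/, /d/, /k/ stranded (no codas are permitted; onsets may contain at most 2 consonants).
Each unlicensed consonant becomes the onset of a new syllable: /n/ → /nu/, /d/ → /du/, /k/ → /ku/.

wɪnuduku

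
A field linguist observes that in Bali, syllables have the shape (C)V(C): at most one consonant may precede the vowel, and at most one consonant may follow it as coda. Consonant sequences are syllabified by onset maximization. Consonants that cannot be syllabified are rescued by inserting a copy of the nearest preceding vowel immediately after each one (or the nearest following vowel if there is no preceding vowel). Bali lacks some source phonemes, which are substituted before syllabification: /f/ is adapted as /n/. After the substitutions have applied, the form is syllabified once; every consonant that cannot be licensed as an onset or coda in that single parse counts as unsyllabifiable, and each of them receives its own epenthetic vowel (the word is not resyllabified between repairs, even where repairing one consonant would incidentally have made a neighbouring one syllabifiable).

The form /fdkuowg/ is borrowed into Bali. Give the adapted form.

Substitution: /f/ → /n/, giving /ndkuowg/.
Syllabifying with onset maximization leaves /n/, /d/, /g/ stranded (at most one coda consonant is licensed; onsets are limited to one consonant).
Epenthesis after each stranded consonant: /n/ → /nu/, /d/ → /du/, /g/ → /go/.

nudukuowgo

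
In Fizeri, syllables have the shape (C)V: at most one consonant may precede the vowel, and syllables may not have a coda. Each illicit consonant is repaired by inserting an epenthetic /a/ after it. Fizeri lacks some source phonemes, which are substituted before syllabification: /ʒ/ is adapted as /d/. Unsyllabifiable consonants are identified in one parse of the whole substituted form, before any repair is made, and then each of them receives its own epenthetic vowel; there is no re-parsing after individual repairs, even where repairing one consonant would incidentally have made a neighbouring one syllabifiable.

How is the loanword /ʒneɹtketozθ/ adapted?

Substitution: /ʒ/ → /d/, giving /dneɹtketozθ/.
Syllabifying with onset maximization leaves /d/, /ɹ/, /t/, /z/, /θ/ stranded (no codas are permitted; onsets are limited to one consonant).
Epenthesis after each stranded consonant: /d/ → /da/, /ɹ/ → /ɹa/, /t/ → /ta/, /z/ → /za/, /θ/ → /θa/.

daneɹataketozaθa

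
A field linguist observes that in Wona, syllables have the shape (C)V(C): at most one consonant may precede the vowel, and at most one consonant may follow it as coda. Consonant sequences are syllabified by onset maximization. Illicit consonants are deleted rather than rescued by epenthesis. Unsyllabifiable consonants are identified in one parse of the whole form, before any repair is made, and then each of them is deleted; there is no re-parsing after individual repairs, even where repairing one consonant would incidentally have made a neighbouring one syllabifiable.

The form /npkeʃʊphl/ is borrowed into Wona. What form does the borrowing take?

keʃʊp

The consonants /n/, /p/, /h/, /l/ cannot be parsed into a legal (C)V(C) syllable (at most one coda consonant is licensed; onsets are limited to one consonant).
Each unlicensed consonant is deleted: /n/, /p/, /h/, /l/.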